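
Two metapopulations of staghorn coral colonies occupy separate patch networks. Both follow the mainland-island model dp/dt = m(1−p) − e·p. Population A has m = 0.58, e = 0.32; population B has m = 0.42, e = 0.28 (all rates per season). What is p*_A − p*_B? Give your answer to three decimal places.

0.044

A: p*_A = m/(m+e) = 0.58/0.9000 = 0.6444.
B: p*_B = 0.42/0.7000 = 0.6000.
p*_A − p*_B = 0.6444 − 0.6000 = 0.0444.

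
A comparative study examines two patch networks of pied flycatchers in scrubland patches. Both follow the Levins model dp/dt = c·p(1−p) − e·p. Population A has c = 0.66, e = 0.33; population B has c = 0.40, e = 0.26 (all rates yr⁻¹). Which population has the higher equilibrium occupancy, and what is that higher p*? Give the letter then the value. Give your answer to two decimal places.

A: p*_A = 1 − 0.33/0.66 = 0.5000.
B: p*_B = 1 − 0.26/0.40 = 0.3500.
A is higher at 0.5000.

A, 0.50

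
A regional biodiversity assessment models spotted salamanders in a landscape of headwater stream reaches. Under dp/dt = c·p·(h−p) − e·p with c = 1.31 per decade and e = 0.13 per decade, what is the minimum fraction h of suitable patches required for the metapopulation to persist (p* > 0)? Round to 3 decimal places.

0.099

p* = h − e/c is positive only when h > e/c.
h_min = e/c = 0.13/1.31 = 0.0992.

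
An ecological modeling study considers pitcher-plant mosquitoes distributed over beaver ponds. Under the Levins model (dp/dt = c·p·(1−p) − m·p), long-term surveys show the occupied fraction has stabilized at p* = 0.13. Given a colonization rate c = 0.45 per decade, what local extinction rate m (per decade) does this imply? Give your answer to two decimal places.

0.39

At equilibrium c(1−p*) = m.
m = 0.45 × (1 − 0.13) = 0.45 × 0.8700 = 0.3915.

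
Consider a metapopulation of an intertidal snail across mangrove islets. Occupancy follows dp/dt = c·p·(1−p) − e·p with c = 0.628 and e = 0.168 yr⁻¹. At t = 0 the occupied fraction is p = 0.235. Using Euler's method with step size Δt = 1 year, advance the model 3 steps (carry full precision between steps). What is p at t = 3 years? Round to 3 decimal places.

Update rule: p ← p + [c·p·(1−p) − e·p]·Δt with Δt = 1.
  1  |  dp/dt·Δt = +0.073419  |  p_1 = 0.308419
  2  |  dp/dt·Δt = +0.082136  |  p_2 = 0.390555
  3  |  dp/dt·Δt = +0.083864  |  p_3 = 0.474419

0.474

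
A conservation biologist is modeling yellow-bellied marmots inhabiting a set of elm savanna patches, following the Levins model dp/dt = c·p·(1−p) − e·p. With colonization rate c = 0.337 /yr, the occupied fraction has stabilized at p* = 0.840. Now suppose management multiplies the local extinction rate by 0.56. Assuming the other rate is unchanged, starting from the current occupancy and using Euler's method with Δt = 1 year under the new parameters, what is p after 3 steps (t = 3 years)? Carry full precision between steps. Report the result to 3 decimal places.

Balance c(1−p*) = e gives e = 0.337×(1 − 0.84000) = 0.05392.
Starting from p₀ = 0.84000; update p ← p + (dp/dt)·Δt with the new parameters.
step 1: Δp = +0.01993, p = 0.85993
step 2: Δp = +0.01463, p = 0.87456
step 3: Δp = +0.01056, p = 0.88512

0.885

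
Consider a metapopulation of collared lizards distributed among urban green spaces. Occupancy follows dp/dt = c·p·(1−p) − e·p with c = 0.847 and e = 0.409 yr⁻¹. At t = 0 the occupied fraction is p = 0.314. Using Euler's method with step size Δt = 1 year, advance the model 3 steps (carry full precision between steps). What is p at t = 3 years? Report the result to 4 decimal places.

0.4505

Update rule: p ← p + [c·p·(1−p) − e·p]·Δt with Δt = 1.
p: 0.31400 → 0.36802  (Δp = +0.05402)
p: 0.36802 → 0.41450  (Δp = +0.04648)
p: 0.41450 → 0.45053  (Δp = +0.03603)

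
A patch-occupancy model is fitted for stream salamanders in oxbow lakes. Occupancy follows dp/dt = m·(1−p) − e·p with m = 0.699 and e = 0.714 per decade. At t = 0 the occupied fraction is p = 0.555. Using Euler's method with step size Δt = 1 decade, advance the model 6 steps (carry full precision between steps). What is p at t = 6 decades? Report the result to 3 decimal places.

0.495

Update rule: p ← p + [m·(1−p) − e·p]·Δt with Δt = 1.
step 1: Δp = -0.08522, p = 0.46979
step 2: Δp = +0.03519, p = 0.50498
step 3: Δp = -0.01454, p = 0.49044
step 4: Δp = +0.00600, p = 0.49645
step 5: Δp = -0.00248, p = 0.49397
step 6: Δp = +0.00102, p = 0.49499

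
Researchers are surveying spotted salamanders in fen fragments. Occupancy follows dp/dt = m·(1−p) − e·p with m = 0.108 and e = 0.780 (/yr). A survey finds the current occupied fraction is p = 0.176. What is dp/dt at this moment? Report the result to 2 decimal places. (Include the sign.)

Colonization term: m·(1−p) = 0.108×0.8240 = 0.08899.
Extinction term: e·p = 0.13728.
dp/dt = 0.08899 − 0.13728 = -0.04829.

-0.05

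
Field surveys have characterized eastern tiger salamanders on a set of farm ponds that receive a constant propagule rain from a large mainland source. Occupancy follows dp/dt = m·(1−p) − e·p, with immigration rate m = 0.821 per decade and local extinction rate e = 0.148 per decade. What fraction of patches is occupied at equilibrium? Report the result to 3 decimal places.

0.847

At equilibrium the propagule rain into empty patches balances local extinction: m(1−p*) = e·p*.
p* = m/(m+e) = 0.821/(0.821+0.148) = 0.821/0.9690 = 0.8473.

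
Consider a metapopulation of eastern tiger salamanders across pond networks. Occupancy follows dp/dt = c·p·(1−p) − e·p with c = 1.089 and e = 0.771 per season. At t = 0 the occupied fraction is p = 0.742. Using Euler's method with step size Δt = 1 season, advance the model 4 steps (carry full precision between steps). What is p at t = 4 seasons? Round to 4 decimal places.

0.3126

Update rule: p ← p + [c·p·(1−p) − e·p]·Δt with Δt = 1.
p: 0.74200 → 0.37839  (Δp = -0.36361)
p: 0.37839 → 0.34280  (Δp = -0.03559)
p: 0.34280 → 0.32384  (Δp = -0.01896)
p: 0.32384 → 0.31261  (Δp = -0.01122)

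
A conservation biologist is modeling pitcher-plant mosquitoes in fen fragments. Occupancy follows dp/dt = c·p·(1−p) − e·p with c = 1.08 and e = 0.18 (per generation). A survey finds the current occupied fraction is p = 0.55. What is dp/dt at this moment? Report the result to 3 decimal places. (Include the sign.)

Colonization term: c·p·(1−p) = 1.08×0.55×0.4500 = 0.26730.
Extinction term: e·p = 0.09900.
dp/dt = 0.26730 − 0.09900 = 0.16830.

0.168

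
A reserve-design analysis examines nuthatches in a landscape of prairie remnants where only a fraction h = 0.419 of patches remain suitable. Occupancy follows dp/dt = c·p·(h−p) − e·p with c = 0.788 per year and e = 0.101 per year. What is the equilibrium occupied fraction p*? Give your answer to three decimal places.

0.291

Setting dp/dt = 0 and dividing by p* gives c·(h−p*) = e.
So p* = h − e/c = 0.419 − 0.101/0.788 = 0.419 − 0.1282 = 0.2908.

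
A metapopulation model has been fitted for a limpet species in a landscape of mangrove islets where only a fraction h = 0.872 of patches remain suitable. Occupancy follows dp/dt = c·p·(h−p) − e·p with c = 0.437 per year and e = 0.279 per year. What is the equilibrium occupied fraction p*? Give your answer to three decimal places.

Setting dp/dt = 0 and dividing by p* gives c·(h−p*) = e.
So p* = h − e/c = 0.872 − 0.279/0.437 = 0.872 − 0.6384 = 0.2336.

0.234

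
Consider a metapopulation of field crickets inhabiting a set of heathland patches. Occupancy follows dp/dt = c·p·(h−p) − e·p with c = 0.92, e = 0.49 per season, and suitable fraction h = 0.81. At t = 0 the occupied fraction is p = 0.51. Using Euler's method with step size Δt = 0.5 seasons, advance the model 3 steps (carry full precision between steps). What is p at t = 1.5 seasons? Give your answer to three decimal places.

Update rule: p ← p + [c·p·(h−p) − e·p]·Δt with Δt = 0.5.
step 1: Δp = -0.05457, p = 0.45543
step 2: Δp = -0.03730, p = 0.41813
step 3: Δp = -0.02707, p = 0.39106

0.391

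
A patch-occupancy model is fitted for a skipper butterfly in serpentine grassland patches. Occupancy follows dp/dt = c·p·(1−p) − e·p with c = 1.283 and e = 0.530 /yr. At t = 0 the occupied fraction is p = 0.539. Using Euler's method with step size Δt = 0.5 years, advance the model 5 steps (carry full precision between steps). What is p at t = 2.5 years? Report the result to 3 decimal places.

Update rule: p ← p + [c·p·(1−p) − e·p]·Δt with Δt = 0.5.
t = 0.5: p = 0.53900 + (+0.01656) = 0.55556
t = 1: p = 0.55556 + (+0.01117) = 0.56673
t = 1.5: p = 0.56673 + (+0.00733) = 0.57407
t = 2: p = 0.57407 + (+0.00473) = 0.57880
t = 2.5: p = 0.57880 + (+0.00301) = 0.58181

0.582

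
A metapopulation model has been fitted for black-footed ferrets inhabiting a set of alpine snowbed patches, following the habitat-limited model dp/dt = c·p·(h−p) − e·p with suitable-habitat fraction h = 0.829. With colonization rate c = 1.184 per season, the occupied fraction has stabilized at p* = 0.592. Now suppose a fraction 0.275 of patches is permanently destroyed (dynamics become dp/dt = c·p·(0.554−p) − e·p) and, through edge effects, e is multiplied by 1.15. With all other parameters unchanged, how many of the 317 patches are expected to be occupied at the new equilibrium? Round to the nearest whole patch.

Balance c(h−p*) = e gives e = 1.184×(0.829 − 0.59200) = 0.28061.
New p* = 0.554 − e/c = 0.554 − 0.32270/1.18400 = 0.28145.
Expected occupied = 317 × 0.28145 = 89.22 ≈ 89.

89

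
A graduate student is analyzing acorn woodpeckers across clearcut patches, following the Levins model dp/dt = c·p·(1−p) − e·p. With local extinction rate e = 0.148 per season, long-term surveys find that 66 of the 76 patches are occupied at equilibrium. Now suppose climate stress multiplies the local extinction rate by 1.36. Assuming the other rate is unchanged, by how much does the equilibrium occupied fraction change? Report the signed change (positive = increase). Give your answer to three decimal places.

Observed p* = 66/76 = 0.86842.
Balance c(1−p*) = e gives c = e/(1 − 0.86842) = 0.148/0.13158 = 1.12479.
New p* = 1 − e/c = 1 − 0.20128/1.12479 = 0.82105.
Δp* = 0.82105 − 0.86842 = -0.04737.

-0.047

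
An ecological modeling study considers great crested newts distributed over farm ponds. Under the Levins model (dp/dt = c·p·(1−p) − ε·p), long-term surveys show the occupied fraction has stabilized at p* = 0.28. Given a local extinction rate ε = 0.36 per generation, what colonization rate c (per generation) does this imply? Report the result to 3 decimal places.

0.500

At equilibrium c(1−p*) = ε, so c = ε/(1−p*).
c = 0.36/(1 − 0.28) = 0.36/0.7200 = 0.5000.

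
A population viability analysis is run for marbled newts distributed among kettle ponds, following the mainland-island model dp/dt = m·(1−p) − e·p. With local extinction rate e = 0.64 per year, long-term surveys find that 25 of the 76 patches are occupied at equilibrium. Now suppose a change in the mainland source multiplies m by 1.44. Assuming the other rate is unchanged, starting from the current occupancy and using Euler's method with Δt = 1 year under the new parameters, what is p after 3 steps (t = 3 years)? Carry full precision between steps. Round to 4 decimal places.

0.4139

Observed p* = 25/76 = 0.32895.
Balance m(1−p*) = e·p* gives m = e·p*/(1−p*) = 0.64×0.32895/0.67105 = 0.31373.
Starting from p₀ = 0.32895; update p ← p + (dp/dt)·Δt with the new parameters.
step 1: Δp = +0.09263, p = 0.42158
step 2: Δp = -0.00850, p = 0.41308
step 3: Δp = +0.00078, p = 0.41386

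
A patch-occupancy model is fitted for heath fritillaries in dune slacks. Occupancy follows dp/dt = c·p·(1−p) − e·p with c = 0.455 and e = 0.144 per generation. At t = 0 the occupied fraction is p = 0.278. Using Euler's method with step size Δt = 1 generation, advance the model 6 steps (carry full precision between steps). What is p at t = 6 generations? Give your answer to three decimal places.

0.565

Update rule: p ← p + [c·p·(1−p) − e·p]·Δt with Δt = 1.
p: 0.27800 → 0.32929  (Δp = +0.05129)
p: 0.32929 → 0.38237  (Δp = +0.05307)
p: 0.38237 → 0.43476  (Δp = +0.05239)
p: 0.43476 → 0.48397  (Δp = +0.04921)
p: 0.48397 → 0.52791  (Δp = +0.04394)
p: 0.52791 → 0.56529  (Δp = +0.03738)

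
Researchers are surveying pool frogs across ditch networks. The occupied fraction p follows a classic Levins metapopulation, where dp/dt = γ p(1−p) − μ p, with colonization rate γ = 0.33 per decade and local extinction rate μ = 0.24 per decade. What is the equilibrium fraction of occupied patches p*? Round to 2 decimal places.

0.27

At equilibrium, colonization balances extinction: γ·p*·(1−p*) = μ·p*.
So p* = 1 − μ/γ = 1 − 0.24/0.33 = 1 − 0.7273 = 0.2727.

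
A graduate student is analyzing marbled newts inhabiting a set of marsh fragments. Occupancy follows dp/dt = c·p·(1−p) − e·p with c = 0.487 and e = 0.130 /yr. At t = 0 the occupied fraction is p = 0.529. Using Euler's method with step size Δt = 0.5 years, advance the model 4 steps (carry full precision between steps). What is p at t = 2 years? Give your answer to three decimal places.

0.620

Update rule: p ← p + [c·p·(1−p) − e·p]·Δt with Δt = 0.5.
  1  |  dp/dt·Δt = +0.026285  |  p_1 = 0.555285
  2  |  dp/dt·Δt = +0.024037  |  p_2 = 0.579322
  3  |  dp/dt·Δt = +0.021687  |  p_3 = 0.601009
  4  |  dp/dt·Δt = +0.019325  |  p_4 = 0.620334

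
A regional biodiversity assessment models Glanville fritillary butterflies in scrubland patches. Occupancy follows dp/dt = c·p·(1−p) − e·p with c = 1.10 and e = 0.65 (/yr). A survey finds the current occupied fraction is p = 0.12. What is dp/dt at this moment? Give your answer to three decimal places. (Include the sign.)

0.038

Colonization term: c·p·(1−p) = 1.10×0.12×0.8800 = 0.11616.
Extinction term: e·p = 0.07800.
dp/dt = 0.11616 − 0.07800 = 0.03816.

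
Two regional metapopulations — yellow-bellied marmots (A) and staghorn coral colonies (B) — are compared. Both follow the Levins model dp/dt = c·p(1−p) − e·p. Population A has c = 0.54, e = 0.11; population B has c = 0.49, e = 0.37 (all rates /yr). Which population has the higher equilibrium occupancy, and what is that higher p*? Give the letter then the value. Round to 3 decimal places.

A: p*_A = 1 − 0.11/0.54 = 0.7963.
B: p*_B = 1 − 0.37/0.49 = 0.2449.
A is higher at 0.7963.

A, 0.796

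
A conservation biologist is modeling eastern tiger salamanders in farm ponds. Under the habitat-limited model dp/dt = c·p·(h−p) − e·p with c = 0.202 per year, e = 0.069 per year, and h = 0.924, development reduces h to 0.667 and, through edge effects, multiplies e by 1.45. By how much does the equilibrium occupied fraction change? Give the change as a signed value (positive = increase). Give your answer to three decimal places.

Before: p* = h − e/c = 0.924 − 0.069/0.202 = 0.924 − 0.3416 = 0.5824.
After: c = 0.202, e = 0.10005, h = 0.667; p* = 0.667 − 0.10005/0.202 = 0.1717.
Δp* = 0.1717 − 0.5824 = -0.4107.

-0.411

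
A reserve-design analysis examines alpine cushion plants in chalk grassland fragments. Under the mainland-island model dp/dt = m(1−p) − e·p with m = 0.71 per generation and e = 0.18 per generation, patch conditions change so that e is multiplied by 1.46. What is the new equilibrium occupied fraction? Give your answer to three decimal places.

Before: p* = 0.71/(0.71+0.18) = 0.7978.
After: m = 0.71, e = 0.2628; p* = 0.71/0.9728 = 0.7299.

0.730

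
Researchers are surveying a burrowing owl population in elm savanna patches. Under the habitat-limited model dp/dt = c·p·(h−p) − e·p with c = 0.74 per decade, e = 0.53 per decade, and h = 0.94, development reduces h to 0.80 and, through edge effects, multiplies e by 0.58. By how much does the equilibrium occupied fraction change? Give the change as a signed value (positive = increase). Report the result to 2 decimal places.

Before: p* = h − e/c = 0.94 − 0.53/0.74 = 0.94 − 0.7162 = 0.2238.
After: c = 0.74, e = 0.3074, h = 0.80; p* = 0.80 − 0.3074/0.74 = 0.3846.
Δp* = 0.3846 − 0.2238 = +0.1608.

0.16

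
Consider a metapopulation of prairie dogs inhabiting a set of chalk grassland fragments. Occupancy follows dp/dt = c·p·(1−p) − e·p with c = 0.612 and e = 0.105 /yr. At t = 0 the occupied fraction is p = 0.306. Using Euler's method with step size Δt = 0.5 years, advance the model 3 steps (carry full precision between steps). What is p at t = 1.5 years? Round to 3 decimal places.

Update rule: p ← p + [c·p·(1−p) − e·p]·Δt with Δt = 0.5.
t = 0.5: p = 0.30600 + (+0.04892) = 0.35492
t = 1: p = 0.35492 + (+0.05143) = 0.40634
t = 1.5: p = 0.40634 + (+0.05248) = 0.45883

0.459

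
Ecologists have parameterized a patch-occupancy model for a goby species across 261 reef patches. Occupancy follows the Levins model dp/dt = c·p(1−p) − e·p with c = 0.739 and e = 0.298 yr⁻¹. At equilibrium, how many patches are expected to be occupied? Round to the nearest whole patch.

156

p* = 1 − e/c = 1 − 0.298/0.739 = 0.5968.
Expected occupied patches = N × p* = 261 × 0.5968 = 155.75 ≈ 156.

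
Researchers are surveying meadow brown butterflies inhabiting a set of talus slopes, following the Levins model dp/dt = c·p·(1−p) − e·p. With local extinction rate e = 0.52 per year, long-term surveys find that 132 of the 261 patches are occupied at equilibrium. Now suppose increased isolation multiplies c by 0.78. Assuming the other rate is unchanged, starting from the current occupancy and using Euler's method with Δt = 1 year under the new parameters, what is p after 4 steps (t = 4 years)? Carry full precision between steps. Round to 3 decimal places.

Observed p* = 132/261 = 0.50575.
Balance c(1−p*) = e gives c = e/(1 − 0.50575) = 0.52/0.49425 = 1.05209.
Starting from p₀ = 0.50575; update p ← p + (dp/dt)·Δt with the new parameters.
  1  |  dp/dt·Δt = -0.057857  |  p_1 = 0.447890
  2  |  dp/dt·Δt = -0.029973  |  p_2 = 0.417917
  3  |  dp/dt·Δt = -0.017688  |  p_3 = 0.400229
  4  |  dp/dt·Δt = -0.011130  |  p_4 = 0.389099

0.389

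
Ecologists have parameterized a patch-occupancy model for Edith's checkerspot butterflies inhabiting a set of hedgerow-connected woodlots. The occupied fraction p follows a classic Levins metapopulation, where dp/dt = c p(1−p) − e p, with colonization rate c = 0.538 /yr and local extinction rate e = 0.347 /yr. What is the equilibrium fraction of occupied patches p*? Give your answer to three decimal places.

At equilibrium, colonization balances extinction: c·p*·(1−p*) = e·p*.
So p* = 1 − e/c = 1 − 0.347/0.538 = 1 − 0.6450 = 0.3550.

0.355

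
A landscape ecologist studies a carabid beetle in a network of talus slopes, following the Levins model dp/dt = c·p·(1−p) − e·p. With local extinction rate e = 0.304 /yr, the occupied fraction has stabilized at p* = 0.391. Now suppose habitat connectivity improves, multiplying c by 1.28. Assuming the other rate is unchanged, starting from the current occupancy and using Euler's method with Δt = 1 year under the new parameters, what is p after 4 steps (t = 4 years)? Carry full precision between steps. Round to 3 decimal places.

0.488

Balance c(1−p*) = e gives c = e/(1 − 0.39100) = 0.304/0.60900 = 0.49918.
Starting from p₀ = 0.39100; update p ← p + (dp/dt)·Δt with the new parameters.
p: 0.39100 → 0.42428  (Δp = +0.03328)
p: 0.42428 → 0.45137  (Δp = +0.02709)
p: 0.45137 → 0.47238  (Δp = +0.02101)
p: 0.47238 → 0.48803  (Δp = +0.01565)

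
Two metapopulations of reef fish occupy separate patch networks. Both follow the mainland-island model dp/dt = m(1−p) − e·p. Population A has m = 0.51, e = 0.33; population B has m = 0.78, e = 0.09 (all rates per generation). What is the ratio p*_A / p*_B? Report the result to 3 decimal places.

A: p*_A = m/(m+e) = 0.51/0.8400 = 0.6071.
B: p*_B = 0.78/0.8700 = 0.8966.
p*_A / p*_B = 0.6071/0.8966 = 0.6772.

0.677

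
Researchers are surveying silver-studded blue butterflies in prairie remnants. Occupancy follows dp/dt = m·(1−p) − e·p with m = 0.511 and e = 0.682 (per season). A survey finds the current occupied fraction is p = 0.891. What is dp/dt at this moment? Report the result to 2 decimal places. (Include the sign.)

Colonization term: m·(1−p) = 0.511×0.1090 = 0.05570.
Extinction term: e·p = 0.60766.
dp/dt = 0.05570 − 0.60766 = -0.55196.

-0.55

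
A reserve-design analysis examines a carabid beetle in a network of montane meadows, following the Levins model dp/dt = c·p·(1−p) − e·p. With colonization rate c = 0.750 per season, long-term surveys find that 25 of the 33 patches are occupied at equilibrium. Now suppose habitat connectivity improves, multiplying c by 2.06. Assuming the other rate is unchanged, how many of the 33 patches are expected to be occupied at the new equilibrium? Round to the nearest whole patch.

Observed p* = 25/33 = 0.75758.
Balance c(1−p*) = e gives e = 0.750×(1 − 0.75758) = 0.18181.
New p* = 1 − e/c = 1 − 0.18181/1.54500 = 0.88232.
Expected occupied = 33 × 0.88232 = 29.12 ≈ 29.

29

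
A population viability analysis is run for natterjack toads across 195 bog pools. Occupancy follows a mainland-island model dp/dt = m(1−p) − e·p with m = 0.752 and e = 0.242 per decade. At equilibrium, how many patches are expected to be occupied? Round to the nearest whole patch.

p* = m/(m+e) = 0.752/0.9940 = 0.7565.
Expected occupied patches = N × p* = 195 × 0.7565 = 147.53 ≈ 148.

148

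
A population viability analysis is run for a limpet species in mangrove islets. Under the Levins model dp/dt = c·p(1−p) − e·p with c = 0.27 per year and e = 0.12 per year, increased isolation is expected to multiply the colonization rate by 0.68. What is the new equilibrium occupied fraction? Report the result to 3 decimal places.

Before: p* = 1 − 0.12/0.27 = 0.5556.
After the change, c = 0.1836, e = 0.12, so p* = 1 − 0.12/0.1836 = 0.3464.

0.346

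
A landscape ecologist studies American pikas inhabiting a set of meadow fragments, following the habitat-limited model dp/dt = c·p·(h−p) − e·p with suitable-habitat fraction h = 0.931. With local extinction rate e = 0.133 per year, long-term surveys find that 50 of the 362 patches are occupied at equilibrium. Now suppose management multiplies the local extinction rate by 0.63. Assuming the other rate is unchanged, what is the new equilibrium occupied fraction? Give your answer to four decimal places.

0.4315

Observed p* = 50/362 = 0.13812.
Balance c(h−p*) = e gives c = e/(0.931 − 0.13812) = 0.133/0.79288 = 0.16774.
New p* = 0.931 − e/c = 0.931 − 0.08379/0.16774 = 0.43148.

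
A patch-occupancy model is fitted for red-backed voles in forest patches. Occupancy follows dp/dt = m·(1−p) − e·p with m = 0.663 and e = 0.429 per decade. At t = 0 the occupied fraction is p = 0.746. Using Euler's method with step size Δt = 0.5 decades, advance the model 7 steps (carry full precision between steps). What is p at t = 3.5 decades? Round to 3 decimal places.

Update rule: p ← p + [m·(1−p) − e·p]·Δt with Δt = 0.5.
p: 0.74600 → 0.67018  (Δp = -0.07582)
p: 0.67018 → 0.63576  (Δp = -0.03442)
p: 0.63576 → 0.62014  (Δp = -0.01563)
p: 0.62014 → 0.61304  (Δp = -0.00709)
p: 0.61304 → 0.60982  (Δp = -0.00322)
p: 0.60982 → 0.60836  (Δp = -0.00146)
p: 0.60836 → 0.60769  (Δp = -0.00066)

0.608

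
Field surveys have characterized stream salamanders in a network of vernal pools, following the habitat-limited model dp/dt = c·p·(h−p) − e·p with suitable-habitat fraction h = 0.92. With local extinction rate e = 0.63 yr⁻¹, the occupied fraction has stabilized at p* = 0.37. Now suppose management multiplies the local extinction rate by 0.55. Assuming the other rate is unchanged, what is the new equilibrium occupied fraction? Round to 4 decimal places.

Balance c(h−p*) = e gives c = e/(0.92 − 0.37000) = 0.63/0.55000 = 1.14545.
New p* = 0.92 − e/c = 0.92 − 0.34650/1.14545 = 0.61750.

0.6175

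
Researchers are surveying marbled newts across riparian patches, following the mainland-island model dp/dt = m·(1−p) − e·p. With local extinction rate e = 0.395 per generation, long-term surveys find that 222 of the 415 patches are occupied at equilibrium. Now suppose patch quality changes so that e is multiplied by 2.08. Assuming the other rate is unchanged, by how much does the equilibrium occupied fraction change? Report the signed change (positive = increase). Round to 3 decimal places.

Observed p* = 222/415 = 0.53494.
Balance m(1−p*) = e·p* gives m = e·p*/(1−p*) = 0.395×0.53494/0.46506 = 0.45435.
New p* = m/(m+e) = 0.45435/(0.45435+0.82160) = 0.35609.
Δp* = 0.35609 − 0.53494 = -0.17885.

-0.179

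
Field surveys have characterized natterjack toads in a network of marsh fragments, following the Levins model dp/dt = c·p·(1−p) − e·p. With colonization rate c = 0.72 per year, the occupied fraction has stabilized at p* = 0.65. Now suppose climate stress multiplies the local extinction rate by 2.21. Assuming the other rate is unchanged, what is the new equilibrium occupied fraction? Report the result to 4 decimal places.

Balance c(1−p*) = e gives e = 0.72×(1 − 0.65000) = 0.25200.
New p* = 1 − e/c = 1 − 0.55692/0.72000 = 0.22650.

0.2265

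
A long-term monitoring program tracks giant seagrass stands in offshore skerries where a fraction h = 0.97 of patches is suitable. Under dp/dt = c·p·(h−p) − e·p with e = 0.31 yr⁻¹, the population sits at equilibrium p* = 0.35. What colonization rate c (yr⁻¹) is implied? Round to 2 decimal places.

0.50

At equilibrium c(h−p*) = e, so c = e/(h−p*).
c = 0.31/(0.97 − 0.35) = 0.31/0.6200 = 0.5000.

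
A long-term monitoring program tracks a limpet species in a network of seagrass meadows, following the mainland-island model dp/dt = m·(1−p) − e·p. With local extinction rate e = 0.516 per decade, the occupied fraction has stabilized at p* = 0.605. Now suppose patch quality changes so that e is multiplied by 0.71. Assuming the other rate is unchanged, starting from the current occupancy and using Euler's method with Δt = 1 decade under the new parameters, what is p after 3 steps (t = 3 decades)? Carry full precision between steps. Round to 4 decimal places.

0.6836

Balance m(1−p*) = e·p* gives m = e·p*/(1−p*) = 0.516×0.60500/0.39500 = 0.79033.
Starting from p₀ = 0.60500; update p ← p + (dp/dt)·Δt with the new parameters.
t = 1: p = 0.60500 + (+0.09053) = 0.69553
t = 2: p = 0.69553 + (-0.01419) = 0.68135
t = 3: p = 0.68135 + (+0.00222) = 0.68357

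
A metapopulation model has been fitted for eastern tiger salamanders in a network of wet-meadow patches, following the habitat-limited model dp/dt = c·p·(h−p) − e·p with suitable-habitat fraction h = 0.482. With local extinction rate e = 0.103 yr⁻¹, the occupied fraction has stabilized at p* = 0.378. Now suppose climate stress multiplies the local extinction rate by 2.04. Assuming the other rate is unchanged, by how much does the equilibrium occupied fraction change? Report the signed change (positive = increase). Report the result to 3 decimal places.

Balance c(h−p*) = e gives c = e/(0.482 − 0.37800) = 0.103/0.10400 = 0.99038.
New p* = 0.482 − e/c = 0.482 − 0.21012/0.99038 = 0.26984.
Δp* = 0.26984 − 0.37800 = -0.10816.

-0.108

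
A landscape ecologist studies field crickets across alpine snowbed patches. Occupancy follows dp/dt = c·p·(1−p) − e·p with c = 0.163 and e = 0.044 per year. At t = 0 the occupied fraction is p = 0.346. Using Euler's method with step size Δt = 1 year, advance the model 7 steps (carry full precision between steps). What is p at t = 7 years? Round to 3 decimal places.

Update rule: p ← p + [c·p·(1−p) − e·p]·Δt with Δt = 1.
p: 0.34600 → 0.36766  (Δp = +0.02166)
p: 0.36766 → 0.38938  (Δp = +0.02172)
p: 0.38938 → 0.41100  (Δp = +0.02162)
p: 0.41100 → 0.43238  (Δp = +0.02137)
p: 0.43238 → 0.45336  (Δp = +0.02098)
p: 0.45336 → 0.47380  (Δp = +0.02045)
p: 0.47380 → 0.49359  (Δp = +0.01979)

0.494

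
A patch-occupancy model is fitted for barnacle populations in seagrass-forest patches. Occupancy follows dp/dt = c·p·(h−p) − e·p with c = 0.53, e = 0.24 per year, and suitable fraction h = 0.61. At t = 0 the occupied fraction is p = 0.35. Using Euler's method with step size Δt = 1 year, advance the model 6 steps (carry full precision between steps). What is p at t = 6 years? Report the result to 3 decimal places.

0.229

Update rule: p ← p + [c·p·(h−p) − e·p]·Δt with Δt = 1.
p: 0.35000 → 0.31423  (Δp = -0.03577)
p: 0.31423 → 0.28807  (Δp = -0.02616)
p: 0.28807 → 0.26809  (Δp = -0.01999)
p: 0.26809 → 0.25233  (Δp = -0.01576)
p: 0.25233 → 0.23960  (Δp = -0.01273)
p: 0.23960 → 0.22913  (Δp = -0.01047)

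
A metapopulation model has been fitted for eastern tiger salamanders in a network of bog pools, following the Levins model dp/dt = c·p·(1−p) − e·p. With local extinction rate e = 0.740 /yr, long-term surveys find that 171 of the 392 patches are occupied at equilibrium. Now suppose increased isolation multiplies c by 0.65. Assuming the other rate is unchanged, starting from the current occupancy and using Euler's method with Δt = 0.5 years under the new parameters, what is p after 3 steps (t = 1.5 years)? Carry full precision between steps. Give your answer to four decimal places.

Observed p* = 171/392 = 0.43622.
Balance c(1−p*) = e gives c = e/(1 − 0.43622) = 0.740/0.56378 = 1.31258.
Starting from p₀ = 0.43622; update p ← p + (dp/dt)·Δt with the new parameters.
p: 0.43622 → 0.37973  (Δp = -0.05649)
p: 0.37973 → 0.33971  (Δp = -0.04002)
p: 0.33971 → 0.30970  (Δp = -0.03001)

0.3097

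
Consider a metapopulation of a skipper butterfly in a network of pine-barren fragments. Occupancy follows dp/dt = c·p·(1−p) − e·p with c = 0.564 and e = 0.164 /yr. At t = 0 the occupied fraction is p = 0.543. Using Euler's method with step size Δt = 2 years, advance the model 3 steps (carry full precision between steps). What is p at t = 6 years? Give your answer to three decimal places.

Update rule: p ← p + [c·p·(1−p) − e·p]·Δt with Δt = 2.
t = 2: p = 0.54300 + (+0.10181) = 0.64481
t = 4: p = 0.64481 + (+0.04685) = 0.69166
t = 6: p = 0.69166 + (+0.01370) = 0.70536

0.705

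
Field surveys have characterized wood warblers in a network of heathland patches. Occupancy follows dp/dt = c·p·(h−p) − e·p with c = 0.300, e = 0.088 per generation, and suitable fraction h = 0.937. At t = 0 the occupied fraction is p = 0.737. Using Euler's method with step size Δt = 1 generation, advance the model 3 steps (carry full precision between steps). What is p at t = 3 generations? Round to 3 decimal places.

0.689

Update rule: p ← p + [c·p·(h−p) − e·p]·Δt with Δt = 1.
step 1: Δp = -0.02064, p = 0.71636
step 2: Δp = -0.01562, p = 0.70074
step 3: Δp = -0.01200, p = 0.68874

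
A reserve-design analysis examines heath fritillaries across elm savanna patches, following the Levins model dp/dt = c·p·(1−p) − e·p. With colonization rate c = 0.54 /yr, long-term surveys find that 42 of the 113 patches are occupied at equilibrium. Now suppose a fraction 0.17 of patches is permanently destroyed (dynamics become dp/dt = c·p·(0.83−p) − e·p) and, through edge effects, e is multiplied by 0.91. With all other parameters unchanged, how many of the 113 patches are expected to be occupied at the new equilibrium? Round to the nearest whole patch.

29

Observed p* = 42/113 = 0.37168.
Balance c(1−p*) = e gives e = 0.54×(1 − 0.37168) = 0.33929.
New p* = 0.83 − e/c = 0.83 − 0.30875/0.54000 = 0.25824.
Expected occupied = 113 × 0.25824 = 29.18 ≈ 29.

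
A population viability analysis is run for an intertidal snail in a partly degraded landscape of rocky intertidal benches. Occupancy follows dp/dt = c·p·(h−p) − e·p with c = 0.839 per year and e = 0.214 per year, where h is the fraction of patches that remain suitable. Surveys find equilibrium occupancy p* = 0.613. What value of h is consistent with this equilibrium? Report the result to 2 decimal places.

At equilibrium c(h−p*) = e, so h = p* + e/c.
h = 0.613 + 0.214/0.839 = 0.613 + 0.2551 = 0.8681.

0.87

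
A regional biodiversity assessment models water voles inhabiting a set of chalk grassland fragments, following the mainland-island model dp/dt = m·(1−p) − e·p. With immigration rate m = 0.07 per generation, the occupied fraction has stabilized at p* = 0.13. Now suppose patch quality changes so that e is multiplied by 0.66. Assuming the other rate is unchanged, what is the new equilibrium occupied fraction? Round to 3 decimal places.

0.185

Balance m(1−p*) = e·p* gives e = m(1−p*)/p* = 0.07×0.87000/0.13000 = 0.46846.
New p* = m/(m+e) = 0.07000/(0.07000+0.30918) = 0.18461.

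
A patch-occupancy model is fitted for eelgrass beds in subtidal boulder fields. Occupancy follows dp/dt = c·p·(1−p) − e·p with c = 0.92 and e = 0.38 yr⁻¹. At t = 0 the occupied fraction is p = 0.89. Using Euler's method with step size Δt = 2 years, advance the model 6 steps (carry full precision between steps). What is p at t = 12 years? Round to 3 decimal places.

0.587

Update rule: p ← p + [c·p·(1−p) − e·p]·Δt with Δt = 2.
  1  |  dp/dt·Δt = -0.496264  |  p_1 = 0.393736
  2  |  dp/dt·Δt = +0.139983  |  p_2 = 0.533719
  3  |  dp/dt·Δt = +0.052281  |  p_3 = 0.586001
  4  |  dp/dt·Δt = +0.001031  |  p_4 = 0.587031
  5  |  dp/dt·Δt = -0.000081  |  p_5 = 0.586951
  6  |  dp/dt·Δt = +0.000006  |  p_6 = 0.586957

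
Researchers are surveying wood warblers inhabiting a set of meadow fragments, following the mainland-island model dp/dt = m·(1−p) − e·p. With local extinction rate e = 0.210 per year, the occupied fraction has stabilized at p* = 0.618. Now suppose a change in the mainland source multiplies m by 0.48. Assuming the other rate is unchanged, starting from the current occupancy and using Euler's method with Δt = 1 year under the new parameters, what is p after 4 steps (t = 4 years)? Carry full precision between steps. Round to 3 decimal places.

Balance m(1−p*) = e·p* gives m = e·p*/(1−p*) = 0.210×0.61800/0.38200 = 0.33974.
Starting from p₀ = 0.61800; update p ← p + (dp/dt)·Δt with the new parameters.
  1  |  dp/dt·Δt = -0.067486  |  p_1 = 0.550514
  2  |  dp/dt·Δt = -0.042308  |  p_2 = 0.508206
  3  |  dp/dt·Δt = -0.026524  |  p_3 = 0.481682
  4  |  dp/dt·Δt = -0.016629  |  p_4 = 0.465053

0.465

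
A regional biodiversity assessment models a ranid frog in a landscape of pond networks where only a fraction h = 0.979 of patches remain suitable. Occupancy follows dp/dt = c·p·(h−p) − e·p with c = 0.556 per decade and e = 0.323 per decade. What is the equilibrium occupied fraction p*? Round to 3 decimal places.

0.398

Setting dp/dt = 0 and dividing by p* gives c·(h−p*) = e.
So p* = h − e/c = 0.979 − 0.323/0.556 = 0.979 − 0.5809 = 0.3981.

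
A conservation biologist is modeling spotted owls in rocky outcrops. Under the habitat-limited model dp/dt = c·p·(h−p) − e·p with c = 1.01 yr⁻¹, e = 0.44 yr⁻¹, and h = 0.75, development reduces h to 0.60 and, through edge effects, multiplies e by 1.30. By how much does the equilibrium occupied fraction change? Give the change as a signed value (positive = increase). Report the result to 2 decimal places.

-0.28

Before: p* = h − e/c = 0.75 − 0.44/1.01 = 0.75 − 0.4356 = 0.3144.
After: c = 1.01, e = 0.572, h = 0.60; p* = 0.60 − 0.572/1.01 = 0.0337.
Δp* = 0.0337 − 0.3144 = -0.2807.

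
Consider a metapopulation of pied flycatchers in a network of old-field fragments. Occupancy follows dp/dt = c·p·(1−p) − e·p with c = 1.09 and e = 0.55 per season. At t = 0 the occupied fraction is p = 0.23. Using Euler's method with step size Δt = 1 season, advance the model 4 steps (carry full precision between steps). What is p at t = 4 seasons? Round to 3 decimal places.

Update rule: p ← p + [c·p·(1−p) − e·p]·Δt with Δt = 1.
p: 0.23000 → 0.29654  (Δp = +0.06654)
p: 0.29654 → 0.36082  (Δp = +0.06428)
p: 0.36082 → 0.41375  (Δp = +0.05293)
p: 0.41375 → 0.45058  (Δp = +0.03683)

0.451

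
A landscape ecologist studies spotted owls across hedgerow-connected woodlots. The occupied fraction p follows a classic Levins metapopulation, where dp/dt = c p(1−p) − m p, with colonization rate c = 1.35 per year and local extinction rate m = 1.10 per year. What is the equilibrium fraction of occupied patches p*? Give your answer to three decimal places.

At equilibrium, colonization balances extinction: c·p*·(1−p*) = m·p*.
So p* = 1 − m/c = 1 − 1.10/1.35 = 1 − 0.8148 = 0.1852.

0.185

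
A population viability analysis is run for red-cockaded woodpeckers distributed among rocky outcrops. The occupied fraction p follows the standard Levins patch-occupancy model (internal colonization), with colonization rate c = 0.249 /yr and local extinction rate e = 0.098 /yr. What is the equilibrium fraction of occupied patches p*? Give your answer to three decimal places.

At equilibrium, colonization balances extinction: c·p*·(1−p*) = e·p*.
So p* = 1 − e/c = 1 − 0.098/0.249 = 1 − 0.3936 = 0.6064.

0.606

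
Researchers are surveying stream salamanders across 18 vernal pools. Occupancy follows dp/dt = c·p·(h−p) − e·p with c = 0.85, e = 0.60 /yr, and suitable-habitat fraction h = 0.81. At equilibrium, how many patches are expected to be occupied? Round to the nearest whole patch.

2

p* = h − e/c = 0.81 − 0.7059 = 0.1041.
Expected occupied patches = N × p* = 18 × 0.1041 = 1.87 ≈ 2.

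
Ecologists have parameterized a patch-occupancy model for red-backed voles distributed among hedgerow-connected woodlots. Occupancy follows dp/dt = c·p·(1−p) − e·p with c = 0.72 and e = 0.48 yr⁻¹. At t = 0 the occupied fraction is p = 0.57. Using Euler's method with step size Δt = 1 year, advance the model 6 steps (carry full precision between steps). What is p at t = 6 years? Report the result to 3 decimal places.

Update rule: p ← p + [c·p·(1−p) − e·p]·Δt with Δt = 1.
step 1: Δp = -0.09713, p = 0.47287
step 2: Δp = -0.04751, p = 0.42536
step 3: Δp = -0.02819, p = 0.39718
step 4: Δp = -0.01826, p = 0.37892
step 5: Δp = -0.01244, p = 0.36648
step 6: Δp = -0.00875, p = 0.35774

0.358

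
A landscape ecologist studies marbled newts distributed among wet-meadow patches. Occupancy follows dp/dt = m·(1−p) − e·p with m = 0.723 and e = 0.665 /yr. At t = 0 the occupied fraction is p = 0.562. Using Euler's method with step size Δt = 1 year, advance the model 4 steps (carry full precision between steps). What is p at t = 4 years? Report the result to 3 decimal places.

0.522

Update rule: p ← p + [m·(1−p) − e·p]·Δt with Δt = 1.
p: 0.56200 → 0.50494  (Δp = -0.05706)
p: 0.50494 → 0.52708  (Δp = +0.02214)
p: 0.52708 → 0.51849  (Δp = -0.00859)
p: 0.51849 → 0.52182  (Δp = +0.00333)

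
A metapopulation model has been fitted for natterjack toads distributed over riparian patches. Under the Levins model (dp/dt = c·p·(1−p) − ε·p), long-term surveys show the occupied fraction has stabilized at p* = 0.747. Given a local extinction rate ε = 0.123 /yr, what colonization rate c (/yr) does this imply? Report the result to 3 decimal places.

At equilibrium c(1−p*) = ε, so c = ε/(1−p*).
c = 0.123/(1 − 0.747) = 0.123/0.2530 = 0.4862.

0.486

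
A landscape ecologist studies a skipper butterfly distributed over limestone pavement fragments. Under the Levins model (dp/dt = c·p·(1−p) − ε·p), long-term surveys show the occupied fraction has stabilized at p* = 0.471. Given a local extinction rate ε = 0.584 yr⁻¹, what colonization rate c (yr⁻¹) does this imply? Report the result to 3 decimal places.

1.104

At equilibrium c(1−p*) = ε, so c = ε/(1−p*).
c = 0.584/(1 − 0.471) = 0.584/0.5290 = 1.1040.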